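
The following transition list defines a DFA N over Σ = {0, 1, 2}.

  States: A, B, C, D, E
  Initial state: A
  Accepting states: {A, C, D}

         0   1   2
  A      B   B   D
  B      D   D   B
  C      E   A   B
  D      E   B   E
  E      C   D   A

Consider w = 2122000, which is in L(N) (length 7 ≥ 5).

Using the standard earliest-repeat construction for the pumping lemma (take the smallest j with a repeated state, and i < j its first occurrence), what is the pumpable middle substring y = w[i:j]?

2

Run of N on w = 2 1 2 2 0 0 0:
  step 0: A  (start)
  step 1: D  (read 2: A→D)
  step 2: B  (read 1: D→B)
  step 3: B  (read 2: B→B)   ← first repeat (B seen earlier)
  step 4: B  (read 2: B→B)
  step 5: D  (read 0: B→D)
  step 6: E  (read 0: D→E)
  step 7: C  (read 0: E→C)

So i = 2, j = 3, giving x = w[0:2] = 21, y = w[2:3] = 2, z = w[3:7] = 2000.
Check: |xy| = 3 ≤ 5 and |y| = 1 ≥ 1. Reading y takes N from B back to B, so every xyⁱz is accepted.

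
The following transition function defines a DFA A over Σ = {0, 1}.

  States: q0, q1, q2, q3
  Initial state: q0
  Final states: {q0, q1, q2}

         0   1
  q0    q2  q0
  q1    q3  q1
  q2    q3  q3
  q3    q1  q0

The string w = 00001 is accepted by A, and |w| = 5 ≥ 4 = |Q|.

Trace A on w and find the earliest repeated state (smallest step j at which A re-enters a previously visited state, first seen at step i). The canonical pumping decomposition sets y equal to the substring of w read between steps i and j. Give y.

Run of A on w = 0 0 0 0 1:
  step 0: q0  (start)
  step 1: q2  (read 0: q0→q2)
  step 2: q3  (read 0: q2→q3)
  step 3: q1  (read 0: q3→q1)
  step 4: q3  (read 0: q1→q3)   ← first repeat (q3 seen earlier)
  step 5: q0  (read 1: q3→q0)

So i = 2, j = 4, giving x = w[0:2] = 00, y = w[2:4] = 00, z = w[4:5] = 1.
Check: |xy| = 4 ≤ 4 and |y| = 2 ≥ 1. Reading y takes A from q3 back to q3, so every xyⁱz is accepted.

00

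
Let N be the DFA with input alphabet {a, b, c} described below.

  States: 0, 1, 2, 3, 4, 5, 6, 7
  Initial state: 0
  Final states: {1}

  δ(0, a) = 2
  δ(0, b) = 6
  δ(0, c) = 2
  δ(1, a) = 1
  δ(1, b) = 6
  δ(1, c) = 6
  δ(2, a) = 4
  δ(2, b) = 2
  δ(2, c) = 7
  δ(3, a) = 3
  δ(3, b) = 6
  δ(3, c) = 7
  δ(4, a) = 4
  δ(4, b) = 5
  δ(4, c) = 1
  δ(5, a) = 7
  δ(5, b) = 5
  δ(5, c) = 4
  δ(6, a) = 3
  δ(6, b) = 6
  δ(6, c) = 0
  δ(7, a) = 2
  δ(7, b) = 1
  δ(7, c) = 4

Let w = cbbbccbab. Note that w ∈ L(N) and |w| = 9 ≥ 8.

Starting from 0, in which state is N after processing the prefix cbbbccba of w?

Run of N on the first 8 characters of w = c b b b c c b a:
  step 0: 0  (start)
  step 1: 2  (read c: 0→2)
  step 2: 2  (read b: 2→2)
  step 3: 2  (read b: 2→2)
  step 4: 2  (read b: 2→2)
  step 5: 7  (read c: 2→7)
  step 6: 4  (read c: 7→4)
  step 7: 5  (read b: 4→5)
  step 8: 7  (read a: 5→7)

After reading 8 characters, N is in state 7.

7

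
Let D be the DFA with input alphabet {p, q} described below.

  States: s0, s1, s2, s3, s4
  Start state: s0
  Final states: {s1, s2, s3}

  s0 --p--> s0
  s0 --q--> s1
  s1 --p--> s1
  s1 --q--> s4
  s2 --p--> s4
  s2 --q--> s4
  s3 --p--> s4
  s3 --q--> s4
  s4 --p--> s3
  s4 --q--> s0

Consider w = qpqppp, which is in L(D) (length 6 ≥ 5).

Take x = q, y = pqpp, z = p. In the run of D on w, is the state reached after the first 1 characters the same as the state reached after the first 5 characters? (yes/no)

Run of D on the first 5 characters of w = q p q p p:
  step 0: s0  (start)
  step 1: s1  (read q: s0→s1)
  step 2: s1  (read p: s1→s1)
  step 3: s4  (read q: s1→s4)
  step 4: s3  (read p: s4→s3)
  step 5: s4  (read p: s3→s4)

After x (step 1): s1. After xy (step 5): s4.
They differ (s1 ≠ s4), so y is not a cycle from the state after x; this split is not the one the pumping-lemma construction produces, and pumping y need not keep the string in L(D).

no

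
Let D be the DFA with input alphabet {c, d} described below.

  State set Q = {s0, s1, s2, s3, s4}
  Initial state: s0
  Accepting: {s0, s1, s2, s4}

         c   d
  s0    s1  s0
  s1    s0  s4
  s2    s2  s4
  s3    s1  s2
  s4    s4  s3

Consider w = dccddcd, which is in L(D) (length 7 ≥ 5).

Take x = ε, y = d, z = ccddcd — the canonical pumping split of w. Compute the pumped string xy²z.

xy^2z = ε·d·d·ccddcd = ddccddcd.
Reading y = d takes D from s0 back to s0, so after x·y·y the machine is still in s0, and z then leads to the accepting state s4. Hence ddccddcd ∈ L(D).

ddccddcd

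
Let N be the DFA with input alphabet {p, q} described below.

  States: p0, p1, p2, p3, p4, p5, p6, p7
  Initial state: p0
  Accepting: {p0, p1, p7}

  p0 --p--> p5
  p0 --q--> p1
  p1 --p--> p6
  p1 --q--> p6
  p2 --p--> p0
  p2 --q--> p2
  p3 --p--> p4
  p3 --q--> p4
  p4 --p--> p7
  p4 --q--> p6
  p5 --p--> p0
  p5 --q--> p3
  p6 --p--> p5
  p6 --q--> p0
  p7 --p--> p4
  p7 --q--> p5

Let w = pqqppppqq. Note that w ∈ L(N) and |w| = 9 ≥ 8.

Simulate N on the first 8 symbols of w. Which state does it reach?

p6

Run of N on the first 8 characters of w = p q q p p p p q:
  step 0: p0  (start)
  step 1: p5  (read p: p0→p5)
  step 2: p3  (read q: p5→p3)
  step 3: p4  (read q: p3→p4)
  step 4: p7  (read p: p4→p7)
  step 5: p4  (read p: p7→p4)
  step 6: p7  (read p: p4→p7)
  step 7: p4  (read p: p7→p4)
  step 8: p6  (read q: p4→p6)

After reading 8 characters, N is in state p6.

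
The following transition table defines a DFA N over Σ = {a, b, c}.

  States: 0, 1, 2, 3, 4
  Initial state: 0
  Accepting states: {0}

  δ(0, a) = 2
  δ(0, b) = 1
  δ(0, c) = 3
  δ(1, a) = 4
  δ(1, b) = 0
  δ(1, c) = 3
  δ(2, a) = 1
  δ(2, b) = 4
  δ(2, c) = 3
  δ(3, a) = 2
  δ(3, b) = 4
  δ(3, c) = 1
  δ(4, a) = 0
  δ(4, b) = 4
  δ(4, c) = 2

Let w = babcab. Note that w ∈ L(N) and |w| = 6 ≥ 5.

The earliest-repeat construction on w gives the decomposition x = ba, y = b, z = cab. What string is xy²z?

babbcab

xy^2z = ba·b·b·cab = babbcab.
Reading y = b takes N from 4 back to 4, so after x·y·y the machine is still in 4, and z then leads to the accepting state 0. Hence babbcab ∈ L(N).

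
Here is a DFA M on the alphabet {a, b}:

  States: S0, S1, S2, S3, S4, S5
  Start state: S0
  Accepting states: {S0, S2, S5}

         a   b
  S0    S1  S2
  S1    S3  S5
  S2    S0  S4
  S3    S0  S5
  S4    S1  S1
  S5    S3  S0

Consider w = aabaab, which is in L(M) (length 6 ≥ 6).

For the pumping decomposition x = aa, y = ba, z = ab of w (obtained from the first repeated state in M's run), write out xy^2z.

aababaab

xy^2z = aa·ba·ba·ab = aababaab.
Reading y = ba takes M from S3 back to S3, so after x·y·y the machine is still in S3, and z then leads to the accepting state S2. Hence aababaab ∈ L(M).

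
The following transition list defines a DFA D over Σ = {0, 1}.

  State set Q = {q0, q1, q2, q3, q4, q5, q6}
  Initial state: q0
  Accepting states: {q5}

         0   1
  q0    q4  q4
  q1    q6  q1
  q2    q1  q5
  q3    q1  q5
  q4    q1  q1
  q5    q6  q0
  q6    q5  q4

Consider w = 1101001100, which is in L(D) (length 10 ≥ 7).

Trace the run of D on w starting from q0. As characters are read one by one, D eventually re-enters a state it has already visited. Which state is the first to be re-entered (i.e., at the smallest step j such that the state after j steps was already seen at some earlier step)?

q4

Run of D on w = 1 1 0 1 0 0 1 1 0 0:
  step 0: q0  (start)
  step 1: q4  (read 1: q0→q4)
  step 2: q1  (read 1: q4→q1)
  step 3: q6  (read 0: q1→q6)
  step 4: q4  (read 1: q6→q4)   ← first repeat (q4 seen earlier)
  step 5: q1  (read 0: q4→q1)
  step 6: q6  (read 0: q1→q6)
  step 7: q4  (read 1: q6→q4)
  step 8: q1  (read 1: q4→q1)
  step 9: q6  (read 0: q1→q6)
  step 10: q5  (read 0: q6→q5)

The earliest repeat is at step j = 4: D is in q4, which it already visited at step i = 1.
With |Q| = 7, pigeonhole forces a state repeat no later than step 7; the substring read between the first and second visits to that state can be pumped.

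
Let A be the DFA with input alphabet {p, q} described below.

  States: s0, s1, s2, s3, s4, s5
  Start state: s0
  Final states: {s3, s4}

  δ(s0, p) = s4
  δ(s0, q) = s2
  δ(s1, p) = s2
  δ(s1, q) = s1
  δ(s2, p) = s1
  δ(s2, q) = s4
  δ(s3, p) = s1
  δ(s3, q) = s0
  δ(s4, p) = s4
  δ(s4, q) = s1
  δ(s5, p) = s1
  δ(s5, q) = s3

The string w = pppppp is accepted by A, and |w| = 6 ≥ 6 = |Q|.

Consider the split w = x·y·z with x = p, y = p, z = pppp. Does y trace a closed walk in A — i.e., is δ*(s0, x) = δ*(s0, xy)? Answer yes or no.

yes

Run of A on the first 2 characters of w = p p:
  step 0: s0  (start)
  step 1: s4  (read p: s0→s4)
  step 2: s4  (read p: s4→s4)

After x (step 1): s4. After xy (step 2): s4.
They match, so y = p drives A around a cycle from s4 back to itself; pumping y any number of times keeps A in s4 before reading z, and xyⁱz ∈ L(A) for every i ≥ 0.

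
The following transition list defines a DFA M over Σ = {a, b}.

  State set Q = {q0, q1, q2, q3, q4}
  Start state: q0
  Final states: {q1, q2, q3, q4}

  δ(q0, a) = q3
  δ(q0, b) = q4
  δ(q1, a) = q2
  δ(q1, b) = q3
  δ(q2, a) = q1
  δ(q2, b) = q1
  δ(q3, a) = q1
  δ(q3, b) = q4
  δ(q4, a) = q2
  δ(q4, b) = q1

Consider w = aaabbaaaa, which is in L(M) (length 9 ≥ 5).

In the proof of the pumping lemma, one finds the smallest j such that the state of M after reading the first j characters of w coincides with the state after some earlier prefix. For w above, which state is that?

q1

State sequence: q0 -a-> q3 -a-> q1 -a-> q2 -b-> q1 -b-> q3 -a-> q1 -a-> q2 -a-> q1 -a-> q2
First repeat at step 4: q1 was already visited.

The earliest repeat is at step j = 4: M is in q1, which it already visited at step i = 2.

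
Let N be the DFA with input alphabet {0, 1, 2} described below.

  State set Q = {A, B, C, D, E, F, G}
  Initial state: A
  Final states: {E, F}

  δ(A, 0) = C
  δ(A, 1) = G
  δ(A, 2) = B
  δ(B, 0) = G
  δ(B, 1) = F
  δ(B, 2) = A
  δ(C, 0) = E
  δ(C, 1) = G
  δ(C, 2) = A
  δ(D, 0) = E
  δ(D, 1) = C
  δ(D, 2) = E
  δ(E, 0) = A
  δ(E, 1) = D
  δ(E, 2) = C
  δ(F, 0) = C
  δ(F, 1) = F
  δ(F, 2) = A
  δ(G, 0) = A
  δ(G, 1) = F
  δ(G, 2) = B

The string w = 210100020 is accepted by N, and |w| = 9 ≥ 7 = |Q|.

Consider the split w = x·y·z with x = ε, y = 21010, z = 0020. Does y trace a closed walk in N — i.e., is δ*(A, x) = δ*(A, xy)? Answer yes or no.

yes

State sequence: A -2-> B -1-> F -0-> C -1-> G -0-> A

After x (step 0): A. After xy (step 5): A.
They match, so y = 21010 drives N around a cycle from A back to itself; pumping y any number of times keeps N in A before reading z, and xyⁱz ∈ L(N) for every i ≥ 0.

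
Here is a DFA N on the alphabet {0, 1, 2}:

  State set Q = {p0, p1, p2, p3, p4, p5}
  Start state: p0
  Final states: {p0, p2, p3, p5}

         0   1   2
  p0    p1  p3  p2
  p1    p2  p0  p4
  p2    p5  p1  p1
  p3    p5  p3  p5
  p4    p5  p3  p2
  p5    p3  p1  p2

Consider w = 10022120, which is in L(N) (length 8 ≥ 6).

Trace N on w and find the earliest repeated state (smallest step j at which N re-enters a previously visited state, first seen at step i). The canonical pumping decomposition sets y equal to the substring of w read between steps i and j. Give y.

Run of N on w = 1 0 0 2 2 1 2 0:
  step 0: p0  (start)
  step 1: p3  (read 1: p0→p3)
  step 2: p5  (read 0: p3→p5)
  step 3: p3  (read 0: p5→p3)   ← first repeat (p3 seen earlier)
  step 4: p5  (read 2: p3→p5)
  step 5: p2  (read 2: p5→p2)
  step 6: p1  (read 1: p2→p1)
  step 7: p4  (read 2: p1→p4)
  step 8: p5  (read 0: p4→p5)

So i = 1, j = 3, giving x = w[0:1] = 1, y = w[1:3] = 00, z = w[3:8] = 22120.
Check: |xy| = 3 ≤ 6 and |y| = 2 ≥ 1. Reading y takes N from p3 back to p3, so every xyⁱz is accepted.
Pumping length from the standard proof: p = 6 (the number of states). The repeated state found above gives |xy| = j ≤ 6 and |y| = j − i ≥ 1.

00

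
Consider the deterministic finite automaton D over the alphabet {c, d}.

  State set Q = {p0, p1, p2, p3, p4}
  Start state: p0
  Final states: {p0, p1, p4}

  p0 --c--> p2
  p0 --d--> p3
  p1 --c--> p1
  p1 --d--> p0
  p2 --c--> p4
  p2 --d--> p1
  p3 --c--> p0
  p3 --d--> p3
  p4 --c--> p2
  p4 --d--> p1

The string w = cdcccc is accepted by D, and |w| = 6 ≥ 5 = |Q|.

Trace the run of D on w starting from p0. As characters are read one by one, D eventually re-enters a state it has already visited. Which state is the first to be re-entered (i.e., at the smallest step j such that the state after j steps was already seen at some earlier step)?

p1

State sequence: p0 -c-> p2 -d-> p1 -c-> p1 -c-> p1 -c-> p1 -c-> p1
First repeat at step 3: p1 was already visited.

The earliest repeat is at step j = 3: D is in p1, which it already visited at step i = 2.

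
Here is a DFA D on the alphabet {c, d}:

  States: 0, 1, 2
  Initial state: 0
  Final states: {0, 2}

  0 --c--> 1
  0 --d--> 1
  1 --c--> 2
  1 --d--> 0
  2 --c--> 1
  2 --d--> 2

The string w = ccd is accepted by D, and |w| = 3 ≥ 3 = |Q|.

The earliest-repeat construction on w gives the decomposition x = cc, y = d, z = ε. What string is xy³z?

xy^3z = cc·d·d·d·ε = ccddd.
Reading y = d takes D from 2 back to 2, so after x·y·y·y the machine is still in 2, and z then leads to the accepting state 2. Hence ccddd ∈ L(D).

ccddd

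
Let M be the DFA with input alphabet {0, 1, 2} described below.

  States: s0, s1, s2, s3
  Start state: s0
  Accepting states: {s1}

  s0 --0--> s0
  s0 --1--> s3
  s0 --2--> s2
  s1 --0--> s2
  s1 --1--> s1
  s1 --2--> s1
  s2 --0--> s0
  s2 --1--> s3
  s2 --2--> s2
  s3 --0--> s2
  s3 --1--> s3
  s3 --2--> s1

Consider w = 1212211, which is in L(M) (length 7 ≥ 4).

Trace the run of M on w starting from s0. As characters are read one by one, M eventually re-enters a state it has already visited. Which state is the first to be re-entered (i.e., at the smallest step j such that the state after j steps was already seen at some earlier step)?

s1

State sequence: s0 -1-> s3 -2-> s1 -1-> s1 -2-> s1 -2-> s1 -1-> s1 -1-> s1
First repeat at step 3: s1 was already visited.

The earliest repeat is at step j = 3: M is in s1, which it already visited at step i = 2.
Since M has 4 states, any run of length ≥ 4 visits 4+1 states, so by pigeonhole some state repeats within the first 4 steps — that repeat gives the pumpable loop.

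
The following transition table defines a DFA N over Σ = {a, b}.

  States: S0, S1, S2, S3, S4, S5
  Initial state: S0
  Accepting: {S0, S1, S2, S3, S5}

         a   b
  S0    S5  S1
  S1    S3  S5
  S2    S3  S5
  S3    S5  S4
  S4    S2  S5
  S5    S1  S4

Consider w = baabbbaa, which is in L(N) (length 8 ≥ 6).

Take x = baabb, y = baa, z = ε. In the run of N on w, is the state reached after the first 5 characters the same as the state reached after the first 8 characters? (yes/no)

Run of N on the first 8 characters of w = b a a b b b a a:
  step 0: S0  (start)
  step 1: S1  (read b: S0→S1)
  step 2: S3  (read a: S1→S3)
  step 3: S5  (read a: S3→S5)
  step 4: S4  (read b: S5→S4)
  step 5: S5  (read b: S4→S5)
  step 6: S4  (read b: S5→S4)
  step 7: S2  (read a: S4→S2)
  step 8: S3  (read a: S2→S3)

After x (step 5): S5. After xy (step 8): S3.
They differ (S5 ≠ S3), so y is not a cycle from the state after x; this split is not the one the pumping-lemma construction produces, and pumping y need not keep the string in L(N).

no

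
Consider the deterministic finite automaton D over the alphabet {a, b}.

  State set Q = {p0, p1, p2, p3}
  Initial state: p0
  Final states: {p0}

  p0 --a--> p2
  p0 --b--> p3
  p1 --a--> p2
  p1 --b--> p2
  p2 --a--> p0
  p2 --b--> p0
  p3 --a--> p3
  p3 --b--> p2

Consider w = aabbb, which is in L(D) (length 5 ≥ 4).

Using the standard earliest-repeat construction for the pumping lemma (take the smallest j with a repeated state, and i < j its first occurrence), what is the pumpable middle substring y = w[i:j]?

Run of D on w = a a b b b:
  step 0: p0  (start)
  step 1: p2  (read a: p0→p2)
  step 2: p0  (read a: p2→p0)   ← first repeat (p0 seen earlier)
  step 3: p3  (read b: p0→p3)
  step 4: p2  (read b: p3→p2)
  step 5: p0  (read b: p2→p0)

So i = 0, j = 2, giving x = w[0:0] = ε, y = w[0:2] = aa, z = w[2:5] = bbb.
Check: |xy| = 2 ≤ 4 and |y| = 2 ≥ 1. Reading y takes D from p0 back to p0, so every xyⁱz is accepted.
Since D has 4 states, any run of length ≥ 4 visits 4+1 states, so by pigeonhole some state repeats within the first 4 steps — that repeat gives the pumpable loop.

aa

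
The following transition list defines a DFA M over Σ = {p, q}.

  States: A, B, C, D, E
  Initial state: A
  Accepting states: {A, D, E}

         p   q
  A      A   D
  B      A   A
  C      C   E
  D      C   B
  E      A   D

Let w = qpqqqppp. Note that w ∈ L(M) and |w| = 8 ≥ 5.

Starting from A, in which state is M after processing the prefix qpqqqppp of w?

A

Run of M on the first 8 characters of w = q p q q q p p p:
  step 0: A  (start)
  step 1: D  (read q: A→D)
  step 2: C  (read p: D→C)
  step 3: E  (read q: C→E)
  step 4: D  (read q: E→D)
  step 5: B  (read q: D→B)
  step 6: A  (read p: B→A)
  step 7: A  (read p: A→A)
  step 8: A  (read p: A→A)

After reading 8 characters, M is in state A.
(This kind of state-tracing is the core of the pumping-lemma construction: with 5 states, pigeonhole forces a repeat within the first 5 steps.)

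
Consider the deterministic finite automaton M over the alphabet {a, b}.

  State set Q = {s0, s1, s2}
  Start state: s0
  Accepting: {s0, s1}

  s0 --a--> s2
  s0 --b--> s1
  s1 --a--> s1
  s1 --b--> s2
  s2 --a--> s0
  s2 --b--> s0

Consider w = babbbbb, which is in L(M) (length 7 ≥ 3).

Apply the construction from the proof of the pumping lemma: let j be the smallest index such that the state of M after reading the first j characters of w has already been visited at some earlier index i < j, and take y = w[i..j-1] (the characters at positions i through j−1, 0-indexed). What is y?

State sequence: s0 -b-> s1 -a-> s1 -b-> s2 -b-> s0 -b-> s1 -b-> s2 -b-> s0
First repeat at step 2: s1 was already visited.

So i = 1, j = 2, giving x = w[0:1] = b, y = w[1:2] = a, z = w[2:7] = bbbbb.
Check: |xy| = 2 ≤ 3 and |y| = 1 ≥ 1. Reading y takes M from s1 back to s1, so every xyⁱz is accepted.
With |Q| = 3, pigeonhole forces a state repeat no later than step 3; the substring read between the first and second visits to that state can be pumped.

a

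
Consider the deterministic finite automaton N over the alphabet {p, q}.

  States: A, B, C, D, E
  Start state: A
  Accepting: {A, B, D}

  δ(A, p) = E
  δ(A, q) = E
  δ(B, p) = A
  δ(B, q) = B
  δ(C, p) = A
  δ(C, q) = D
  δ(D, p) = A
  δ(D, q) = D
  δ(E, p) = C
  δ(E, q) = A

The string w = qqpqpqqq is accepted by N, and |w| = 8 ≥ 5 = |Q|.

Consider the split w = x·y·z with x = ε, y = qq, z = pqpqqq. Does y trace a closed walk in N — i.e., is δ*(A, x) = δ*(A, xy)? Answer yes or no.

yes

State sequence: A -q-> E -q-> A

After x (step 0): A. After xy (step 2): A.
They match, so y = qq drives N around a cycle from A back to itself; pumping y any number of times keeps N in A before reading z, and xyⁱz ∈ L(N) for every i ≥ 0.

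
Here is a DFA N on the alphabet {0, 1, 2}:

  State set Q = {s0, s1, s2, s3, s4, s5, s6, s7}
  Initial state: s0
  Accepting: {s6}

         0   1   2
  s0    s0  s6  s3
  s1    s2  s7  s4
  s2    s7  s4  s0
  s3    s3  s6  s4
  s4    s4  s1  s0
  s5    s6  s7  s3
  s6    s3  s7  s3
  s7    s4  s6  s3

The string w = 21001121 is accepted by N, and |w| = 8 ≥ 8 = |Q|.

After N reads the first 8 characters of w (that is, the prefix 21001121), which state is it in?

State sequence: s0 -2-> s3 -1-> s6 -0-> s3 -0-> s3 -1-> s6 -1-> s7 -2-> s3 -1-> s6

After reading 8 characters, N is in state s6.
(This kind of state-tracing is the core of the pumping-lemma construction: with 8 states, pigeonhole forces a repeat within the first 8 steps.)

s6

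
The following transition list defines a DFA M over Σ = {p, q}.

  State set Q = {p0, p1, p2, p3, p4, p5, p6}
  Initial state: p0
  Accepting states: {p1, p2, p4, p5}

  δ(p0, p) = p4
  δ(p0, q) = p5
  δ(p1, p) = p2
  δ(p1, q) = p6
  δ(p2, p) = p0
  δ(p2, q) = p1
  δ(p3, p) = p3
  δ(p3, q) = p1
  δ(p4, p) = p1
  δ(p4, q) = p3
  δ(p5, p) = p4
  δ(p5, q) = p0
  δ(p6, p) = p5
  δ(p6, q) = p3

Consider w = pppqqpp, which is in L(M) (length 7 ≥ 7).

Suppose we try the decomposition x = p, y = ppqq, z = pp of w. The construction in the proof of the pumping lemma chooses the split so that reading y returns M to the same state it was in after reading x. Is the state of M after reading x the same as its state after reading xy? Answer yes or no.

no

Run of M on the first 5 characters of w = p p p q q:
  step 0: p0  (start)
  step 1: p4  (read p: p0→p4)
  step 2: p1  (read p: p4→p1)
  step 3: p2  (read p: p1→p2)
  step 4: p1  (read q: p2→p1)
  step 5: p6  (read q: p1→p6)

After x (step 1): p4. After xy (step 5): p6.
They differ (p4 ≠ p6), so y is not a cycle from the state after x; this split is not the one the pumping-lemma construction produces, and pumping y need not keep the string in L(M).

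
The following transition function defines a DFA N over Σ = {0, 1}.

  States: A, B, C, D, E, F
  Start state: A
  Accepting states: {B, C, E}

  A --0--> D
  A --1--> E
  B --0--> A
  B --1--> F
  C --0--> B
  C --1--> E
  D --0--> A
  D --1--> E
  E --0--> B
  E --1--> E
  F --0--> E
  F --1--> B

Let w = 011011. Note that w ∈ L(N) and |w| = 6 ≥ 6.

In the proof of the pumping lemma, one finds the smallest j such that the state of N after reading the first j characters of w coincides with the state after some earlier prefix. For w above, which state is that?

State sequence: A -0-> D -1-> E -1-> E -0-> B -1-> F -1-> B
First repeat at step 3: E was already visited.

The earliest repeat is at step j = 3: N is in E, which it already visited at step i = 2.

E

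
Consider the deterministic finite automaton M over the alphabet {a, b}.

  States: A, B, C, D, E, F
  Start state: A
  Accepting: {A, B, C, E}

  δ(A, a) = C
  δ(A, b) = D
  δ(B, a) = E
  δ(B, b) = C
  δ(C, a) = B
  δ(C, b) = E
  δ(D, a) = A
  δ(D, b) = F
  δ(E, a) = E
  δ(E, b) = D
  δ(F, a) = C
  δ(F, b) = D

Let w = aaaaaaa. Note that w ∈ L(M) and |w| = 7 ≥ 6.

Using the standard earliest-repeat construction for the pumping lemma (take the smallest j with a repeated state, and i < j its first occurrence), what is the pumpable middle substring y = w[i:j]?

a

State sequence: A -a-> C -a-> B -a-> E -a-> E -a-> E -a-> E -a-> E
First repeat at step 4: E was already visited.

So i = 3, j = 4, giving x = w[0:3] = aaa, y = w[3:4] = a, z = w[4:7] = aaa.
Check: |xy| = 4 ≤ 6 and |y| = 1 ≥ 1. Reading y takes M from E back to E, so every xyⁱz is accepted.
Pumping length from the standard proof: p = 6 (the number of states). The repeated state found above gives |xy| = j ≤ 6 and |y| = j − i ≥ 1.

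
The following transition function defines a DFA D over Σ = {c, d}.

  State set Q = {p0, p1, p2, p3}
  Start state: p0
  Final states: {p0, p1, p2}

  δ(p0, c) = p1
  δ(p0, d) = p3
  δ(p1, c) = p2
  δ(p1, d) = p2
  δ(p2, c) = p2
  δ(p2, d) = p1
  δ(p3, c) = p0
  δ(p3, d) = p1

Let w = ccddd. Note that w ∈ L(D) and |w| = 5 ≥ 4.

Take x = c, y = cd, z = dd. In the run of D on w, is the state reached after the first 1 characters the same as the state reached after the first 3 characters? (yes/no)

yes

Run of D on the first 3 characters of w = c c d:
  step 0: p0  (start)
  step 1: p1  (read c: p0→p1)
  step 2: p2  (read c: p1→p2)
  step 3: p1  (read d: p2→p1)

After x (step 1): p1. After xy (step 3): p1.
They match, so y = cd drives D around a cycle from p1 back to itself; pumping y any number of times keeps D in p1 before reading z, and xyⁱz ∈ L(D) for every i ≥ 0.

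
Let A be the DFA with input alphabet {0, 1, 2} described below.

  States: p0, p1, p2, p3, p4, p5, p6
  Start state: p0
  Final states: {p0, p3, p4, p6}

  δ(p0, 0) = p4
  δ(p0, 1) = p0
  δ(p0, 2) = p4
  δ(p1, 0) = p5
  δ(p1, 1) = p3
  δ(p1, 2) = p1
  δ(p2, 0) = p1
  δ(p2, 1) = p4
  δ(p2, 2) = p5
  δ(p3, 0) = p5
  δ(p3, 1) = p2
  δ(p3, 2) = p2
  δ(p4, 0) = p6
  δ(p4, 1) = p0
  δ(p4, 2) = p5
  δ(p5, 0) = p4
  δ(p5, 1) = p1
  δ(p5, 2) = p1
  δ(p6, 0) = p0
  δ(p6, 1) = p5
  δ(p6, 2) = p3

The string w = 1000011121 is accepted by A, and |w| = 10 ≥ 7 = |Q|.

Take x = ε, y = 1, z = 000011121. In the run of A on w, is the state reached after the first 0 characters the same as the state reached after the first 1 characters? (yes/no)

yes

State sequence: p0 -1-> p0

After x (step 0): p0. After xy (step 1): p0.
They match, so y = 1 drives A around a cycle from p0 back to itself; pumping y any number of times keeps A in p0 before reading z, and xyⁱz ∈ L(A) for every i ≥ 0.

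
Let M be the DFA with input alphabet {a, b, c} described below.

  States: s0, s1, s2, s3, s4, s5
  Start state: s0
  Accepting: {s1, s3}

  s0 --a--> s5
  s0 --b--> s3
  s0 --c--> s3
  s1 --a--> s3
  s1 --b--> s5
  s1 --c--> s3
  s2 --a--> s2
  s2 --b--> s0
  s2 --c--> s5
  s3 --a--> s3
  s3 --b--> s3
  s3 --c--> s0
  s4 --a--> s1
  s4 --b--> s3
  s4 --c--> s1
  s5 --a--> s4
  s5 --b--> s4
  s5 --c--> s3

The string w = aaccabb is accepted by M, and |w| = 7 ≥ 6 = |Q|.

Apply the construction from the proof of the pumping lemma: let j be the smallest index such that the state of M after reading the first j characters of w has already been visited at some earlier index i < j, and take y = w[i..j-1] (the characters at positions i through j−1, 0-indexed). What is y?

a

State sequence: s0 -a-> s5 -a-> s4 -c-> s1 -c-> s3 -a-> s3 -b-> s3 -b-> s3
First repeat at step 5: s3 was already visited.

So i = 4, j = 5, giving x = w[0:4] = aacc, y = w[4:5] = a, z = w[5:7] = bb.
Check: |xy| = 5 ≤ 6 and |y| = 1 ≥ 1. Reading y takes M from s3 back to s3, so every xyⁱz is accepted.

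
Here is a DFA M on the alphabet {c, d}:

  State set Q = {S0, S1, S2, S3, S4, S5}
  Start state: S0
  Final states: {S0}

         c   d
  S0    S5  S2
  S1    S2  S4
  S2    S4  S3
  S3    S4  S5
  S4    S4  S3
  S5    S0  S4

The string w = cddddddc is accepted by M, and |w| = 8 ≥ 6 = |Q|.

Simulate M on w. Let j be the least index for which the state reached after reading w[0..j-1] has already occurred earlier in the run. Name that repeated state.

Run of M on w = c d d d d d d c:
  step 0: S0  (start)
  step 1: S5  (read c: S0→S5)
  step 2: S4  (read d: S5→S4)
  step 3: S3  (read d: S4→S3)
  step 4: S5  (read d: S3→S5)   ← first repeat (S5 seen earlier)
  step 5: S4  (read d: S5→S4)
  step 6: S3  (read d: S4→S3)
  step 7: S5  (read d: S3→S5)
  step 8: S0  (read c: S5→S0)

The earliest repeat is at step j = 4: M is in S5, which it already visited at step i = 1.
The DFA has 6 states, so the proof of the pumping lemma guarantees a repeated state among the first 6+1 visited; the segment between the two visits is the pumpable y.

S5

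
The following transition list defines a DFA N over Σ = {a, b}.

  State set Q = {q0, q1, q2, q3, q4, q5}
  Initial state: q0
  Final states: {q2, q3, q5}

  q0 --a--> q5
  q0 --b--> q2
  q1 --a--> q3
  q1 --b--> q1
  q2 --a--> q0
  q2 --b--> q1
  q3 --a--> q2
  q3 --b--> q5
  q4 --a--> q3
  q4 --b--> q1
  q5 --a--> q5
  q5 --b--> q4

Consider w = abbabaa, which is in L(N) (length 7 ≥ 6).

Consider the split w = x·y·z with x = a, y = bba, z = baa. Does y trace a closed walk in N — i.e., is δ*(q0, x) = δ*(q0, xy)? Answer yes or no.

no

Run of N on the first 4 characters of w = a b b a:
  step 0: q0  (start)
  step 1: q5  (read a: q0→q5)
  step 2: q4  (read b: q5→q4)
  step 3: q1  (read b: q4→q1)
  step 4: q3  (read a: q1→q3)

After x (step 1): q5. After xy (step 4): q3.
They differ (q5 ≠ q3), so y is not a cycle from the state after x; this split is not the one the pumping-lemma construction produces, and pumping y need not keep the string in L(N).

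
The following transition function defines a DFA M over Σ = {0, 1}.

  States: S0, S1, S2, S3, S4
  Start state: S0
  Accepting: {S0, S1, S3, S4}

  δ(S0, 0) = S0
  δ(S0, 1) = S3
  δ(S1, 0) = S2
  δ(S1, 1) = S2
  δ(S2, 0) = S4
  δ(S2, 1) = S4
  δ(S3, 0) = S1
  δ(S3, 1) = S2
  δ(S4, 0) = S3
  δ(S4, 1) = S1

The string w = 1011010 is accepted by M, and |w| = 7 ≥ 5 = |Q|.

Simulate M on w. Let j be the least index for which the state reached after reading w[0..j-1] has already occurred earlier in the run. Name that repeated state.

S3

Run of M on w = 1 0 1 1 0 1 0:
  step 0: S0  (start)
  step 1: S3  (read 1: S0→S3)
  step 2: S1  (read 0: S3→S1)
  step 3: S2  (read 1: S1→S2)
  step 4: S4  (read 1: S2→S4)
  step 5: S3  (read 0: S4→S3)   ← first repeat (S3 seen earlier)
  step 6: S2  (read 1: S3→S2)
  step 7: S4  (read 0: S2→S4)

The earliest repeat is at step j = 5: M is in S3, which it already visited at step i = 1.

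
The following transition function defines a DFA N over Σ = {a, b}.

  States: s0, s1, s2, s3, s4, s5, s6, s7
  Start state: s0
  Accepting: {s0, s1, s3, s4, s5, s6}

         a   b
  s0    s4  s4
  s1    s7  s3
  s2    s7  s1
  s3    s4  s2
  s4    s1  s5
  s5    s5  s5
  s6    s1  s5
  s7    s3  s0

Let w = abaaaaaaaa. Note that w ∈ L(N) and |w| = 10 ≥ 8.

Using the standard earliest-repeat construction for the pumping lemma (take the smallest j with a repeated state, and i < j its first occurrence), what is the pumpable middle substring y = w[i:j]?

a

Run of N on w = a b a a a a a a a a:
  step 0: s0  (start)
  step 1: s4  (read a: s0→s4)
  step 2: s5  (read b: s4→s5)
  step 3: s5  (read a: s5→s5)   ← first repeat (s5 seen earlier)
  step 4: s5  (read a: s5→s5)
  step 5: s5  (read a: s5→s5)
  step 6: s5  (read a: s5→s5)
  step 7: s5  (read a: s5→s5)
  step 8: s5  (read a: s5→s5)
  step 9: s5  (read a: s5→s5)
  step 10: s5  (read a: s5→s5)

So i = 2, j = 3, giving x = w[0:2] = ab, y = w[2:3] = a, z = w[3:10] = aaaaaaa.
Check: |xy| = 3 ≤ 8 and |y| = 1 ≥ 1. Reading y takes N from s5 back to s5, so every xyⁱz is accepted.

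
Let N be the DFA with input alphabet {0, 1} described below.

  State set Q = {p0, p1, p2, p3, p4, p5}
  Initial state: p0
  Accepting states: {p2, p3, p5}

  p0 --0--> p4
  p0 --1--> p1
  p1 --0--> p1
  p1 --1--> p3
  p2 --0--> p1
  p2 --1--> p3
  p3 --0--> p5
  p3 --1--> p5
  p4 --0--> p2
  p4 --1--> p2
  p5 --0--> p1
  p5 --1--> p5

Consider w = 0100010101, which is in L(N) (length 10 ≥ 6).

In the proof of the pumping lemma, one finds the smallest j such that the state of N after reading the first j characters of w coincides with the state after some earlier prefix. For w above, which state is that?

Run of N on w = 0 1 0 0 0 1 0 1 0 1:
  step 0: p0  (start)
  step 1: p4  (read 0: p0→p4)
  step 2: p2  (read 1: p4→p2)
  step 3: p1  (read 0: p2→p1)
  step 4: p1  (read 0: p1→p1)   ← first repeat (p1 seen earlier)
  step 5: p1  (read 0: p1→p1)
  step 6: p3  (read 1: p1→p3)
  step 7: p5  (read 0: p3→p5)
  step 8: p5  (read 1: p5→p5)
  step 9: p1  (read 0: p5→p1)
  step 10: p3  (read 1: p1→p3)

The earliest repeat is at step j = 4: N is in p1, which it already visited at step i = 3.

p1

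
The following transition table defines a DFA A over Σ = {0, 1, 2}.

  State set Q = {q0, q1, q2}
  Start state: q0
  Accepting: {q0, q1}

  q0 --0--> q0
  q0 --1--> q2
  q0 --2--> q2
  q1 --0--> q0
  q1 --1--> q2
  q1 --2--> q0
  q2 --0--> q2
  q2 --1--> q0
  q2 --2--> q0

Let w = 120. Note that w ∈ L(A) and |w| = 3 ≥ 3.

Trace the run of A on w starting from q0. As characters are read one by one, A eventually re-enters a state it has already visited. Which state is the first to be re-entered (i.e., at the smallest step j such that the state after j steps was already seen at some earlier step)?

State sequence: q0 -1-> q2 -2-> q0 -0-> q0
First repeat at step 2: q0 was already visited.

The earliest repeat is at step j = 2: A is in q0, which it already visited at step i = 0.

q0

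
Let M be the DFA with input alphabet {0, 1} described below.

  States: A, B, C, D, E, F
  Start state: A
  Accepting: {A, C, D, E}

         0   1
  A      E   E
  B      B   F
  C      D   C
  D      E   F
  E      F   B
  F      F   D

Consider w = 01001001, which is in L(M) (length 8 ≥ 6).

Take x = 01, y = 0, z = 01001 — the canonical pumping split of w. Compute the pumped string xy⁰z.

xy⁰z = xz = 01·01001 = 0101001.
Reading y = 0 takes M from B back to B, so after x the machine is still in B, and z then leads to the accepting state D. Hence 0101001 ∈ L(M).

0101001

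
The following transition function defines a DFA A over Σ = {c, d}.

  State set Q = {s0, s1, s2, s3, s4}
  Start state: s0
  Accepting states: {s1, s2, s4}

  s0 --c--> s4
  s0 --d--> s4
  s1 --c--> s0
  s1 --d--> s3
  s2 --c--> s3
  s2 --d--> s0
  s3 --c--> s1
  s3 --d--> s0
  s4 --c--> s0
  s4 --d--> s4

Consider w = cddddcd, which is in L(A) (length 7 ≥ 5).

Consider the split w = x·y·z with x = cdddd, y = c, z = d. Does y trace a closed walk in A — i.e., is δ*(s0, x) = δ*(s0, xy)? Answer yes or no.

no

State sequence: s0 -c-> s4 -d-> s4 -d-> s4 -d-> s4 -d-> s4 -c-> s0

After x (step 5): s4. After xy (step 6): s0.
They differ (s4 ≠ s0), so y is not a cycle from the state after x; this split is not the one the pumping-lemma construction produces, and pumping y need not keep the string in L(A).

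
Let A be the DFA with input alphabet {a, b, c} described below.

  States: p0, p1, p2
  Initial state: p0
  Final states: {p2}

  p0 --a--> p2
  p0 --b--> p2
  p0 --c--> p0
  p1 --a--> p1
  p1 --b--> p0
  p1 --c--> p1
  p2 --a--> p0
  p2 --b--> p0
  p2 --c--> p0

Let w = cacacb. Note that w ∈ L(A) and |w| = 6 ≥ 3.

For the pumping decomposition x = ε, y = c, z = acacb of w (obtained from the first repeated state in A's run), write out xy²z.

xy^2z = ε·c·c·acacb = ccacacb.
Reading y = c takes A from p0 back to p0, so after x·y·y the machine is still in p0, and z then leads to the accepting state p2. Hence ccacacb ∈ L(A).

ccacacb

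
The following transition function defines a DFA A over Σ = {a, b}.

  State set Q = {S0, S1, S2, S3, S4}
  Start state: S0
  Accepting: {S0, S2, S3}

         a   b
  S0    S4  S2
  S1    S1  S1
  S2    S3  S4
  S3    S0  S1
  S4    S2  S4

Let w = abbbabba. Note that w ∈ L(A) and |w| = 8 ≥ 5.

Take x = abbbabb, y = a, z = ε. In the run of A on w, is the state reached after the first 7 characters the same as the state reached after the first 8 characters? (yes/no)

no

Run of A on the first 8 characters of w = a b b b a b b a:
  step 0: S0  (start)
  step 1: S4  (read a: S0→S4)
  step 2: S4  (read b: S4→S4)
  step 3: S4  (read b: S4→S4)
  step 4: S4  (read b: S4→S4)
  step 5: S2  (read a: S4→S2)
  step 6: S4  (read b: S2→S4)
  step 7: S4  (read b: S4→S4)
  step 8: S2  (read a: S4→S2)

After x (step 7): S4. After xy (step 8): S2.
They differ (S4 ≠ S2), so y is not a cycle from the state after x; this split is not the one the pumping-lemma construction produces, and pumping y need not keep the string in L(A).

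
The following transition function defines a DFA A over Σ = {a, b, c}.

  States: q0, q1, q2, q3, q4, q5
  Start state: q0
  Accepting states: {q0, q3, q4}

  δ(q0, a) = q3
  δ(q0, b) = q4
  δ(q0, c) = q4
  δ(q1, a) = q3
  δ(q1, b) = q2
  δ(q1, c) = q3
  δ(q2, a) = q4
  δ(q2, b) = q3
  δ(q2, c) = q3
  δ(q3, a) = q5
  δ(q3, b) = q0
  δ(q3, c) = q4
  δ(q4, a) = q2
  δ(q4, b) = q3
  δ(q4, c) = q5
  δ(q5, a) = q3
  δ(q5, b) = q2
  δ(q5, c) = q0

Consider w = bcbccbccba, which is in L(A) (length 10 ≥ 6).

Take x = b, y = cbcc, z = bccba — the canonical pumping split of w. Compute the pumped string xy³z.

bcbcccbcccbccbccba

xy^3z = b·cbcc·cbcc·cbcc·bccba = bcbcccbcccbccbccba.
Reading y = cbcc takes A from q4 back to q4, so after x·y·y·y the machine is still in q4, and z then leads to the accepting state q4. Hence bcbcccbcccbccbccba ∈ L(A).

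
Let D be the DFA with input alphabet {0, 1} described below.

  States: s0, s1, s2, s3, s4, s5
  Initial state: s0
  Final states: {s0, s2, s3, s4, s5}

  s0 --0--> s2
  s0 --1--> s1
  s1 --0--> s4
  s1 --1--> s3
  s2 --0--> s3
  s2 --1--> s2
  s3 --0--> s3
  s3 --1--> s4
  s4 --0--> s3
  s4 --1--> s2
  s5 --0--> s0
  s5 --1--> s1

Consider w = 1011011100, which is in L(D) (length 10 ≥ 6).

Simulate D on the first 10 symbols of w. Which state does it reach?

State sequence: s0 -1-> s1 -0-> s4 -1-> s2 -1-> s2 -0-> s3 -1-> s4 -1-> s2 -1-> s2 -0-> s3 -0-> s3

After reading 10 characters, D is in state s3.
(This kind of state-tracing is the core of the pumping-lemma construction: with 6 states, pigeonhole forces a repeat within the first 6 steps.)

s3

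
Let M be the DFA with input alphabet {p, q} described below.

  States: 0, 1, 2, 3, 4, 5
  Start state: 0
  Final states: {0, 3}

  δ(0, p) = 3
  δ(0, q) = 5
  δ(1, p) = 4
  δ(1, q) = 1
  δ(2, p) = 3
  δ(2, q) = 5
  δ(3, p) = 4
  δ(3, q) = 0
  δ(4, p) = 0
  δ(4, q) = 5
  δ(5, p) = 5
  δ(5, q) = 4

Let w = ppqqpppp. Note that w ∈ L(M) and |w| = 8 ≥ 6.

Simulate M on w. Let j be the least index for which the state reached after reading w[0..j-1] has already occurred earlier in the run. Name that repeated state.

4

State sequence: 0 -p-> 3 -p-> 4 -q-> 5 -q-> 4 -p-> 0 -p-> 3 -p-> 4 -p-> 0
First repeat at step 4: 4 was already visited.

The earliest repeat is at step j = 4: M is in 4, which it already visited at step i = 2.
Since M has 6 states, any run of length ≥ 6 visits 6+1 states, so by pigeonhole some state repeats within the first 6 steps — that repeat gives the pumpable loop.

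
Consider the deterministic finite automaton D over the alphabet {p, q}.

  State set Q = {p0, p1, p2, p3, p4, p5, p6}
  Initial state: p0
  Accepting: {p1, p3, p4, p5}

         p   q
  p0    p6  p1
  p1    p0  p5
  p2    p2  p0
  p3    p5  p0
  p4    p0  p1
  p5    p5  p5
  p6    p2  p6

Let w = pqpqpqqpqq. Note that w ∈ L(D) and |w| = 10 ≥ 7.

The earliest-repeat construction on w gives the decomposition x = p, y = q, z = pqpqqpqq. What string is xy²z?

xy^2z = p·q·q·pqpqqpqq = pqqpqpqqpqq.
Reading y = q takes D from p6 back to p6, so after x·y·y the machine is still in p6, and z then leads to the accepting state p1. Hence pqqpqpqqpqq ∈ L(D).

pqqpqpqqpqq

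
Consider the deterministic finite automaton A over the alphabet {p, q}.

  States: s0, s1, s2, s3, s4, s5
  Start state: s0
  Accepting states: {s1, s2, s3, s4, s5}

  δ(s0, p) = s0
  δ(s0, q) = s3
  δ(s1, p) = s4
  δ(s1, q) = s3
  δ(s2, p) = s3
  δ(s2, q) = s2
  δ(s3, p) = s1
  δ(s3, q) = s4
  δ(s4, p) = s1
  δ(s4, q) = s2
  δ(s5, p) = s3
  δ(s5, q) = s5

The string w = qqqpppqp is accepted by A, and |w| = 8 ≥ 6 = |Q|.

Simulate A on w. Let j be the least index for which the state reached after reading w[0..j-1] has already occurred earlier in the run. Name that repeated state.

Run of A on w = q q q p p p q p:
  step 0: s0  (start)
  step 1: s3  (read q: s0→s3)
  step 2: s4  (read q: s3→s4)
  step 3: s2  (read q: s4→s2)
  step 4: s3  (read p: s2→s3)   ← first repeat (s3 seen earlier)
  step 5: s1  (read p: s3→s1)
  step 6: s4  (read p: s1→s4)
  step 7: s2  (read q: s4→s2)
  step 8: s3  (read p: s2→s3)

The earliest repeat is at step j = 4: A is in s3, which it already visited at step i = 1.
Since A has 6 states, any run of length ≥ 6 visits 6+1 states, so by pigeonhole some state repeats within the first 6 steps — that repeat gives the pumpable loop.

s3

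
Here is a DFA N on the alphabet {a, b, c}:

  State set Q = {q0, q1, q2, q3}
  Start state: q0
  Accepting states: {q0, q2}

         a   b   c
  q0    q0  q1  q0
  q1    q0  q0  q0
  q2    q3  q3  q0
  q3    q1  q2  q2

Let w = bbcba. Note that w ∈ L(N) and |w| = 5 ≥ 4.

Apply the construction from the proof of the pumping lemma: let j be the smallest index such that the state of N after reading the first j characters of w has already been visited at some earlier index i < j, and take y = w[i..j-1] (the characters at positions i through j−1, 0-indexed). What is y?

bb

State sequence: q0 -b-> q1 -b-> q0 -c-> q0 -b-> q1 -a-> q0
First repeat at step 2: q0 was already visited.

So i = 0, j = 2, giving x = w[0:0] = ε, y = w[0:2] = bb, z = w[2:5] = cba.
Check: |xy| = 2 ≤ 4 and |y| = 2 ≥ 1. Reading y takes N from q0 back to q0, so every xyⁱz is accepted.
With |Q| = 4, pigeonhole forces a state repeat no later than step 4; the substring read between the first and second visits to that state can be pumped.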